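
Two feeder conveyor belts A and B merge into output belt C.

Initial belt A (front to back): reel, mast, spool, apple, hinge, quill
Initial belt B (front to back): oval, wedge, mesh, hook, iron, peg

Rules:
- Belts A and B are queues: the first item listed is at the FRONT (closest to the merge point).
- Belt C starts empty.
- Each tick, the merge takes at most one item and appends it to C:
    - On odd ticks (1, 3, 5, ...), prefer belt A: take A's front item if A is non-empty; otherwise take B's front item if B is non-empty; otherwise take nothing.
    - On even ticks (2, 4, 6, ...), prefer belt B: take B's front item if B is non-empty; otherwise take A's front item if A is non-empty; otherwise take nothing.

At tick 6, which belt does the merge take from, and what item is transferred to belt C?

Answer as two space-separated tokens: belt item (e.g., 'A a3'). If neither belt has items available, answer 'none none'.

Tick 1: prefer A, take reel from A; A=[mast,spool,apple,hinge,quill] B=[oval,wedge,mesh,hook,iron,peg] C=[reel]
Tick 2: prefer B, take oval from B; A=[mast,spool,apple,hinge,quill] B=[wedge,mesh,hook,iron,peg] C=[reel,oval]
Tick 3: prefer A, take mast from A; A=[spool,apple,hinge,quill] B=[wedge,mesh,hook,iron,peg] C=[reel,oval,mast]
Tick 4: prefer B, take wedge from B; A=[spool,apple,hinge,quill] B=[mesh,hook,iron,peg] C=[reel,oval,mast,wedge]
Tick 5: prefer A, take spool from A; A=[apple,hinge,quill] B=[mesh,hook,iron,peg] C=[reel,oval,mast,wedge,spool]
Tick 6: prefer B, take mesh from B; A=[apple,hinge,quill] B=[hook,iron,peg] C=[reel,oval,mast,wedge,spool,mesh]

Answer: B mesh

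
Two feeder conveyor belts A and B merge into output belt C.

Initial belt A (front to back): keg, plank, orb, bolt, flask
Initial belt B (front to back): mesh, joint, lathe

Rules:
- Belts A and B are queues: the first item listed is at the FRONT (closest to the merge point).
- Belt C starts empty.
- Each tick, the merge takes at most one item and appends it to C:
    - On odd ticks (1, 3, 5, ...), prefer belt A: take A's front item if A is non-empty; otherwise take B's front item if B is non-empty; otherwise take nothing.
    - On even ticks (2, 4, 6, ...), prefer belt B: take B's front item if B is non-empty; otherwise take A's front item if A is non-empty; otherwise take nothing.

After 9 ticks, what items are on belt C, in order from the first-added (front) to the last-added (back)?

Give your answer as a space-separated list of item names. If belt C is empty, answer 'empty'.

Answer: keg mesh plank joint orb lathe bolt flask

Derivation:
Tick 1: prefer A, take keg from A; A=[plank,orb,bolt,flask] B=[mesh,joint,lathe] C=[keg]
Tick 2: prefer B, take mesh from B; A=[plank,orb,bolt,flask] B=[joint,lathe] C=[keg,mesh]
Tick 3: prefer A, take plank from A; A=[orb,bolt,flask] B=[joint,lathe] C=[keg,mesh,plank]
Tick 4: prefer B, take joint from B; A=[orb,bolt,flask] B=[lathe] C=[keg,mesh,plank,joint]
Tick 5: prefer A, take orb from A; A=[bolt,flask] B=[lathe] C=[keg,mesh,plank,joint,orb]
Tick 6: prefer B, take lathe from B; A=[bolt,flask] B=[-] C=[keg,mesh,plank,joint,orb,lathe]
Tick 7: prefer A, take bolt from A; A=[flask] B=[-] C=[keg,mesh,plank,joint,orb,lathe,bolt]
Tick 8: prefer B, take flask from A; A=[-] B=[-] C=[keg,mesh,plank,joint,orb,lathe,bolt,flask]
Tick 9: prefer A, both empty, nothing taken; A=[-] B=[-] C=[keg,mesh,plank,joint,orb,lathe,bolt,flask]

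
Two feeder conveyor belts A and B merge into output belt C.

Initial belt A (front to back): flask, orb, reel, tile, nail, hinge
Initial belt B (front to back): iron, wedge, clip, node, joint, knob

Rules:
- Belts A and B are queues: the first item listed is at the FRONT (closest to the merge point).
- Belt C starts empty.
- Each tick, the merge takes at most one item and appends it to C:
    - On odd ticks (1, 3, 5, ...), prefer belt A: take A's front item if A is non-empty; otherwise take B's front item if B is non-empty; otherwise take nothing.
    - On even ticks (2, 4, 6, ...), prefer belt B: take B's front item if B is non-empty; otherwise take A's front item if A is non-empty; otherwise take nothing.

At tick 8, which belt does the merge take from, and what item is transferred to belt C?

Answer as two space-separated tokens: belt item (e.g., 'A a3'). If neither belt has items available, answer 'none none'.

Tick 1: prefer A, take flask from A; A=[orb,reel,tile,nail,hinge] B=[iron,wedge,clip,node,joint,knob] C=[flask]
Tick 2: prefer B, take iron from B; A=[orb,reel,tile,nail,hinge] B=[wedge,clip,node,joint,knob] C=[flask,iron]
Tick 3: prefer A, take orb from A; A=[reel,tile,nail,hinge] B=[wedge,clip,node,joint,knob] C=[flask,iron,orb]
Tick 4: prefer B, take wedge from B; A=[reel,tile,nail,hinge] B=[clip,node,joint,knob] C=[flask,iron,orb,wedge]
Tick 5: prefer A, take reel from A; A=[tile,nail,hinge] B=[clip,node,joint,knob] C=[flask,iron,orb,wedge,reel]
Tick 6: prefer B, take clip from B; A=[tile,nail,hinge] B=[node,joint,knob] C=[flask,iron,orb,wedge,reel,clip]
Tick 7: prefer A, take tile from A; A=[nail,hinge] B=[node,joint,knob] C=[flask,iron,orb,wedge,reel,clip,tile]
Tick 8: prefer B, take node from B; A=[nail,hinge] B=[joint,knob] C=[flask,iron,orb,wedge,reel,clip,tile,node]

Answer: B node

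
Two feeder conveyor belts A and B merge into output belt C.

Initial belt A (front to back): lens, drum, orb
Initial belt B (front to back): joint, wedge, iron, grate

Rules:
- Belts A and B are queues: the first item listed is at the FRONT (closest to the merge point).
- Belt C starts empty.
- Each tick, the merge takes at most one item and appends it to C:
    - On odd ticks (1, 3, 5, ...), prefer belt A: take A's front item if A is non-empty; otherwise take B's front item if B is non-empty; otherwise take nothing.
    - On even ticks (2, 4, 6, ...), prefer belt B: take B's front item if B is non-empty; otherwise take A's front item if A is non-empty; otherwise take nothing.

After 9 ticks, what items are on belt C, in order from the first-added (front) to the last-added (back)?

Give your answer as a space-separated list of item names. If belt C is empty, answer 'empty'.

Answer: lens joint drum wedge orb iron grate

Derivation:
Tick 1: prefer A, take lens from A; A=[drum,orb] B=[joint,wedge,iron,grate] C=[lens]
Tick 2: prefer B, take joint from B; A=[drum,orb] B=[wedge,iron,grate] C=[lens,joint]
Tick 3: prefer A, take drum from A; A=[orb] B=[wedge,iron,grate] C=[lens,joint,drum]
Tick 4: prefer B, take wedge from B; A=[orb] B=[iron,grate] C=[lens,joint,drum,wedge]
Tick 5: prefer A, take orb from A; A=[-] B=[iron,grate] C=[lens,joint,drum,wedge,orb]
Tick 6: prefer B, take iron from B; A=[-] B=[grate] C=[lens,joint,drum,wedge,orb,iron]
Tick 7: prefer A, take grate from B; A=[-] B=[-] C=[lens,joint,drum,wedge,orb,iron,grate]
Tick 8: prefer B, both empty, nothing taken; A=[-] B=[-] C=[lens,joint,drum,wedge,orb,iron,grate]
Tick 9: prefer A, both empty, nothing taken; A=[-] B=[-] C=[lens,joint,drum,wedge,orb,iron,grate]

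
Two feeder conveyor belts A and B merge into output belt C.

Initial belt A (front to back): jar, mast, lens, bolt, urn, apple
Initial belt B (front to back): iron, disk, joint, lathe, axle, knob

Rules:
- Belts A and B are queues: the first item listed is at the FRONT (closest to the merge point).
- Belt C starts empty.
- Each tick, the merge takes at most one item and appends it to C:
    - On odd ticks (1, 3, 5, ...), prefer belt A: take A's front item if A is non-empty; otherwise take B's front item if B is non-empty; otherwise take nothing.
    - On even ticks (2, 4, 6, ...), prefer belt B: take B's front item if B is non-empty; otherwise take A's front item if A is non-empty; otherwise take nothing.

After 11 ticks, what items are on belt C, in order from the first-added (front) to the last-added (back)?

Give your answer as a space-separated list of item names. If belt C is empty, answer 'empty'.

Tick 1: prefer A, take jar from A; A=[mast,lens,bolt,urn,apple] B=[iron,disk,joint,lathe,axle,knob] C=[jar]
Tick 2: prefer B, take iron from B; A=[mast,lens,bolt,urn,apple] B=[disk,joint,lathe,axle,knob] C=[jar,iron]
Tick 3: prefer A, take mast from A; A=[lens,bolt,urn,apple] B=[disk,joint,lathe,axle,knob] C=[jar,iron,mast]
Tick 4: prefer B, take disk from B; A=[lens,bolt,urn,apple] B=[joint,lathe,axle,knob] C=[jar,iron,mast,disk]
Tick 5: prefer A, take lens from A; A=[bolt,urn,apple] B=[joint,lathe,axle,knob] C=[jar,iron,mast,disk,lens]
Tick 6: prefer B, take joint from B; A=[bolt,urn,apple] B=[lathe,axle,knob] C=[jar,iron,mast,disk,lens,joint]
Tick 7: prefer A, take bolt from A; A=[urn,apple] B=[lathe,axle,knob] C=[jar,iron,mast,disk,lens,joint,bolt]
Tick 8: prefer B, take lathe from B; A=[urn,apple] B=[axle,knob] C=[jar,iron,mast,disk,lens,joint,bolt,lathe]
Tick 9: prefer A, take urn from A; A=[apple] B=[axle,knob] C=[jar,iron,mast,disk,lens,joint,bolt,lathe,urn]
Tick 10: prefer B, take axle from B; A=[apple] B=[knob] C=[jar,iron,mast,disk,lens,joint,bolt,lathe,urn,axle]
Tick 11: prefer A, take apple from A; A=[-] B=[knob] C=[jar,iron,mast,disk,lens,joint,bolt,lathe,urn,axle,apple]

Answer: jar iron mast disk lens joint bolt lathe urn axle apple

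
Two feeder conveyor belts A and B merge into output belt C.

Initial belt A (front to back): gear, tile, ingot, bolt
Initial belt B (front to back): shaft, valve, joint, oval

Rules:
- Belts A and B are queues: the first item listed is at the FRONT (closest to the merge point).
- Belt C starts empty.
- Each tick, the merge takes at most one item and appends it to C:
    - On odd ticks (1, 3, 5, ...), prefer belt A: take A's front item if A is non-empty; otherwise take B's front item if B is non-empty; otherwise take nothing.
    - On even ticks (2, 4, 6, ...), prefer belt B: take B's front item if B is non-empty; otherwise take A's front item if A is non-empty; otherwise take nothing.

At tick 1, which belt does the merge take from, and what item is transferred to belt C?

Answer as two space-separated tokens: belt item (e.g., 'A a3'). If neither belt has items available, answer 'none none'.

Tick 1: prefer A, take gear from A; A=[tile,ingot,bolt] B=[shaft,valve,joint,oval] C=[gear]

Answer: A gear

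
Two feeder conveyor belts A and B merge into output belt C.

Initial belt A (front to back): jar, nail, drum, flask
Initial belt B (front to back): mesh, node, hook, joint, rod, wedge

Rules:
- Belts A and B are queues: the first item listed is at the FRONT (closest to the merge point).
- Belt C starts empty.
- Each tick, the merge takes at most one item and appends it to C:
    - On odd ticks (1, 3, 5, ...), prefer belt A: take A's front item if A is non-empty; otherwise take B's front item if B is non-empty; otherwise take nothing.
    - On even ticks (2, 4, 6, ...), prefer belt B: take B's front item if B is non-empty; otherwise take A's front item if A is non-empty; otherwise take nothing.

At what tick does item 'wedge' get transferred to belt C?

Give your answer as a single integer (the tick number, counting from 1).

Tick 1: prefer A, take jar from A; A=[nail,drum,flask] B=[mesh,node,hook,joint,rod,wedge] C=[jar]
Tick 2: prefer B, take mesh from B; A=[nail,drum,flask] B=[node,hook,joint,rod,wedge] C=[jar,mesh]
Tick 3: prefer A, take nail from A; A=[drum,flask] B=[node,hook,joint,rod,wedge] C=[jar,mesh,nail]
Tick 4: prefer B, take node from B; A=[drum,flask] B=[hook,joint,rod,wedge] C=[jar,mesh,nail,node]
Tick 5: prefer A, take drum from A; A=[flask] B=[hook,joint,rod,wedge] C=[jar,mesh,nail,node,drum]
Tick 6: prefer B, take hook from B; A=[flask] B=[joint,rod,wedge] C=[jar,mesh,nail,node,drum,hook]
Tick 7: prefer A, take flask from A; A=[-] B=[joint,rod,wedge] C=[jar,mesh,nail,node,drum,hook,flask]
Tick 8: prefer B, take joint from B; A=[-] B=[rod,wedge] C=[jar,mesh,nail,node,drum,hook,flask,joint]
Tick 9: prefer A, take rod from B; A=[-] B=[wedge] C=[jar,mesh,nail,node,drum,hook,flask,joint,rod]
Tick 10: prefer B, take wedge from B; A=[-] B=[-] C=[jar,mesh,nail,node,drum,hook,flask,joint,rod,wedge]

Answer: 10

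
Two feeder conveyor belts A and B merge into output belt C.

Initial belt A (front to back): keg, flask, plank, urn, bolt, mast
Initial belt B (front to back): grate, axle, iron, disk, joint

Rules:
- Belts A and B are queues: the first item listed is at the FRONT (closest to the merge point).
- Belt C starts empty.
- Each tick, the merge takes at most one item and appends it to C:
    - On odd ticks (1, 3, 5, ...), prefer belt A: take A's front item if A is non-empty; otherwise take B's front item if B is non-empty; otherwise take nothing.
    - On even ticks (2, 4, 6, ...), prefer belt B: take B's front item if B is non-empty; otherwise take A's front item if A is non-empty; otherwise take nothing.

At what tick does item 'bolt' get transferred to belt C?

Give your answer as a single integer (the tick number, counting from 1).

Tick 1: prefer A, take keg from A; A=[flask,plank,urn,bolt,mast] B=[grate,axle,iron,disk,joint] C=[keg]
Tick 2: prefer B, take grate from B; A=[flask,plank,urn,bolt,mast] B=[axle,iron,disk,joint] C=[keg,grate]
Tick 3: prefer A, take flask from A; A=[plank,urn,bolt,mast] B=[axle,iron,disk,joint] C=[keg,grate,flask]
Tick 4: prefer B, take axle from B; A=[plank,urn,bolt,mast] B=[iron,disk,joint] C=[keg,grate,flask,axle]
Tick 5: prefer A, take plank from A; A=[urn,bolt,mast] B=[iron,disk,joint] C=[keg,grate,flask,axle,plank]
Tick 6: prefer B, take iron from B; A=[urn,bolt,mast] B=[disk,joint] C=[keg,grate,flask,axle,plank,iron]
Tick 7: prefer A, take urn from A; A=[bolt,mast] B=[disk,joint] C=[keg,grate,flask,axle,plank,iron,urn]
Tick 8: prefer B, take disk from B; A=[bolt,mast] B=[joint] C=[keg,grate,flask,axle,plank,iron,urn,disk]
Tick 9: prefer A, take bolt from A; A=[mast] B=[joint] C=[keg,grate,flask,axle,plank,iron,urn,disk,bolt]

Answer: 9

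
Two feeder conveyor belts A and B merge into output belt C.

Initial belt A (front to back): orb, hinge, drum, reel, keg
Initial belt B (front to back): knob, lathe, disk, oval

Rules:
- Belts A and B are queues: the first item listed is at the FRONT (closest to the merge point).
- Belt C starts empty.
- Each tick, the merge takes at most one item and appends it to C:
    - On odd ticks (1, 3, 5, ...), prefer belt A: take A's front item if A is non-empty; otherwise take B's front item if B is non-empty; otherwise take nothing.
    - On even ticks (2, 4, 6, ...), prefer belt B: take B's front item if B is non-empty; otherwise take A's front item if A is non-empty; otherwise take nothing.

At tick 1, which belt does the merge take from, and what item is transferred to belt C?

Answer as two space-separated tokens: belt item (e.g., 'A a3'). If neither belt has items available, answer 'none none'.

Answer: A orb

Derivation:
Tick 1: prefer A, take orb from A; A=[hinge,drum,reel,keg] B=[knob,lathe,disk,oval] C=[orb]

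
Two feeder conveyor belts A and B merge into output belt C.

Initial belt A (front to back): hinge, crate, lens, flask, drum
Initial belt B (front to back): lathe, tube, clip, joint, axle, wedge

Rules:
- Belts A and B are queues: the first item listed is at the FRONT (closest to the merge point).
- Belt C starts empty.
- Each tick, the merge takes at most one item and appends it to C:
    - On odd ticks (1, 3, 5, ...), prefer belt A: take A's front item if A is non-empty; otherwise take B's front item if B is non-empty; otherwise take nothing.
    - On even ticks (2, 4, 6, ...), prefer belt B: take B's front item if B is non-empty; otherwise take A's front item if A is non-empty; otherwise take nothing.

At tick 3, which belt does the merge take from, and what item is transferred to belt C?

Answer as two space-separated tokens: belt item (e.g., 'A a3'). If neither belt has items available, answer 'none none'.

Answer: A crate

Derivation:
Tick 1: prefer A, take hinge from A; A=[crate,lens,flask,drum] B=[lathe,tube,clip,joint,axle,wedge] C=[hinge]
Tick 2: prefer B, take lathe from B; A=[crate,lens,flask,drum] B=[tube,clip,joint,axle,wedge] C=[hinge,lathe]
Tick 3: prefer A, take crate from A; A=[lens,flask,drum] B=[tube,clip,joint,axle,wedge] C=[hinge,lathe,crate]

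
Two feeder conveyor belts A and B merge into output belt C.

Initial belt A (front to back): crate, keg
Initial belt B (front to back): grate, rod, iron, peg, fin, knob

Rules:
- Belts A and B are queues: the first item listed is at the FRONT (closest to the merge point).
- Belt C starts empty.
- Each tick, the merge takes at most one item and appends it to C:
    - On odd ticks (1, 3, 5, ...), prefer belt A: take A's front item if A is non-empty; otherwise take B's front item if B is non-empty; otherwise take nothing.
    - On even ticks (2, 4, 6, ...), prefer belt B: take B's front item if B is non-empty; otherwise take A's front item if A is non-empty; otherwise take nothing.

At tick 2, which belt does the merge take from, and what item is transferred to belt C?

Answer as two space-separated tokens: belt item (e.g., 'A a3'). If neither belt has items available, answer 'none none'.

Answer: B grate

Derivation:
Tick 1: prefer A, take crate from A; A=[keg] B=[grate,rod,iron,peg,fin,knob] C=[crate]
Tick 2: prefer B, take grate from B; A=[keg] B=[rod,iron,peg,fin,knob] C=[crate,grate]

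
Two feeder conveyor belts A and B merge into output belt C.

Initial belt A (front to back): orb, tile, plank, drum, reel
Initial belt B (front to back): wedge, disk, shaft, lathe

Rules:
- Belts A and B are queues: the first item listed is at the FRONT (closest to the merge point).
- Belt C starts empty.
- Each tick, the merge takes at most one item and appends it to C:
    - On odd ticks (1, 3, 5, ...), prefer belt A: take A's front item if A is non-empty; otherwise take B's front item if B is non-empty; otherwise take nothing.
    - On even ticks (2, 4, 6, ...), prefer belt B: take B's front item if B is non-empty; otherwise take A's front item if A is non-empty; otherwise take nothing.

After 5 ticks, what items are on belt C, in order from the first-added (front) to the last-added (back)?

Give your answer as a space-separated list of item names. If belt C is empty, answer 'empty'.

Answer: orb wedge tile disk plank

Derivation:
Tick 1: prefer A, take orb from A; A=[tile,plank,drum,reel] B=[wedge,disk,shaft,lathe] C=[orb]
Tick 2: prefer B, take wedge from B; A=[tile,plank,drum,reel] B=[disk,shaft,lathe] C=[orb,wedge]
Tick 3: prefer A, take tile from A; A=[plank,drum,reel] B=[disk,shaft,lathe] C=[orb,wedge,tile]
Tick 4: prefer B, take disk from B; A=[plank,drum,reel] B=[shaft,lathe] C=[orb,wedge,tile,disk]
Tick 5: prefer A, take plank from A; A=[drum,reel] B=[shaft,lathe] C=[orb,wedge,tile,disk,plank]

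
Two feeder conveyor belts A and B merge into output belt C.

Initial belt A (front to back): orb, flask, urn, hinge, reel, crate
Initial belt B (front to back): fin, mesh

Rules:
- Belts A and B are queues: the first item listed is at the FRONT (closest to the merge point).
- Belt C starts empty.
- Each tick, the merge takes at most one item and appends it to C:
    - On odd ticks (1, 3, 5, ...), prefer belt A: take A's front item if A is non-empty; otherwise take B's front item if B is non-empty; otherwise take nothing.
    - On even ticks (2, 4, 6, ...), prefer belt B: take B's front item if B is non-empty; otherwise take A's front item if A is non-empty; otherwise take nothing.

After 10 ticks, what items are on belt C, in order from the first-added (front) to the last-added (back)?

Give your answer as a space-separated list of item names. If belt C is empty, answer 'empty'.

Tick 1: prefer A, take orb from A; A=[flask,urn,hinge,reel,crate] B=[fin,mesh] C=[orb]
Tick 2: prefer B, take fin from B; A=[flask,urn,hinge,reel,crate] B=[mesh] C=[orb,fin]
Tick 3: prefer A, take flask from A; A=[urn,hinge,reel,crate] B=[mesh] C=[orb,fin,flask]
Tick 4: prefer B, take mesh from B; A=[urn,hinge,reel,crate] B=[-] C=[orb,fin,flask,mesh]
Tick 5: prefer A, take urn from A; A=[hinge,reel,crate] B=[-] C=[orb,fin,flask,mesh,urn]
Tick 6: prefer B, take hinge from A; A=[reel,crate] B=[-] C=[orb,fin,flask,mesh,urn,hinge]
Tick 7: prefer A, take reel from A; A=[crate] B=[-] C=[orb,fin,flask,mesh,urn,hinge,reel]
Tick 8: prefer B, take crate from A; A=[-] B=[-] C=[orb,fin,flask,mesh,urn,hinge,reel,crate]
Tick 9: prefer A, both empty, nothing taken; A=[-] B=[-] C=[orb,fin,flask,mesh,urn,hinge,reel,crate]
Tick 10: prefer B, both empty, nothing taken; A=[-] B=[-] C=[orb,fin,flask,mesh,urn,hinge,reel,crate]

Answer: orb fin flask mesh urn hinge reel crate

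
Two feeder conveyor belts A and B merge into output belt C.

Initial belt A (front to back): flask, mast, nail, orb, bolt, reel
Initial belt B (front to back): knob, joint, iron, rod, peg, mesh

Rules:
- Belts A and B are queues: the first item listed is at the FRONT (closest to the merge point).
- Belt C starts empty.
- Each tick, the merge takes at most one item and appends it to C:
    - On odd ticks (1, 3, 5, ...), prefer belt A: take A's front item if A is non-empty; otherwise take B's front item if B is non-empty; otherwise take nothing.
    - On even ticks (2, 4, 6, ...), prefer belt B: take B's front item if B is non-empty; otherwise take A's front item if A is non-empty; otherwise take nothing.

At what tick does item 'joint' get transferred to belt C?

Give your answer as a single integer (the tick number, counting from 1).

Tick 1: prefer A, take flask from A; A=[mast,nail,orb,bolt,reel] B=[knob,joint,iron,rod,peg,mesh] C=[flask]
Tick 2: prefer B, take knob from B; A=[mast,nail,orb,bolt,reel] B=[joint,iron,rod,peg,mesh] C=[flask,knob]
Tick 3: prefer A, take mast from A; A=[nail,orb,bolt,reel] B=[joint,iron,rod,peg,mesh] C=[flask,knob,mast]
Tick 4: prefer B, take joint from B; A=[nail,orb,bolt,reel] B=[iron,rod,peg,mesh] C=[flask,knob,mast,joint]

Answer: 4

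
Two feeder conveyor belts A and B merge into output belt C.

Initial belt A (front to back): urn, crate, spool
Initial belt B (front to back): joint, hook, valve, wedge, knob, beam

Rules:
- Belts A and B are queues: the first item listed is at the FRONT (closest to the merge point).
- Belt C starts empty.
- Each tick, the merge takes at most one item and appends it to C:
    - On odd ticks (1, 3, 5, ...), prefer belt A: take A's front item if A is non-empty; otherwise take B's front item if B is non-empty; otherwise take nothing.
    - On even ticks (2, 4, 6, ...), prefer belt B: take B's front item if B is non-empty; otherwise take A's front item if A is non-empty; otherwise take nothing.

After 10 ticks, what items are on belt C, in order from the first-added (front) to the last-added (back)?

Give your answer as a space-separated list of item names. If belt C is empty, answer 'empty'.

Answer: urn joint crate hook spool valve wedge knob beam

Derivation:
Tick 1: prefer A, take urn from A; A=[crate,spool] B=[joint,hook,valve,wedge,knob,beam] C=[urn]
Tick 2: prefer B, take joint from B; A=[crate,spool] B=[hook,valve,wedge,knob,beam] C=[urn,joint]
Tick 3: prefer A, take crate from A; A=[spool] B=[hook,valve,wedge,knob,beam] C=[urn,joint,crate]
Tick 4: prefer B, take hook from B; A=[spool] B=[valve,wedge,knob,beam] C=[urn,joint,crate,hook]
Tick 5: prefer A, take spool from A; A=[-] B=[valve,wedge,knob,beam] C=[urn,joint,crate,hook,spool]
Tick 6: prefer B, take valve from B; A=[-] B=[wedge,knob,beam] C=[urn,joint,crate,hook,spool,valve]
Tick 7: prefer A, take wedge from B; A=[-] B=[knob,beam] C=[urn,joint,crate,hook,spool,valve,wedge]
Tick 8: prefer B, take knob from B; A=[-] B=[beam] C=[urn,joint,crate,hook,spool,valve,wedge,knob]
Tick 9: prefer A, take beam from B; A=[-] B=[-] C=[urn,joint,crate,hook,spool,valve,wedge,knob,beam]
Tick 10: prefer B, both empty, nothing taken; A=[-] B=[-] C=[urn,joint,crate,hook,spool,valve,wedge,knob,beam]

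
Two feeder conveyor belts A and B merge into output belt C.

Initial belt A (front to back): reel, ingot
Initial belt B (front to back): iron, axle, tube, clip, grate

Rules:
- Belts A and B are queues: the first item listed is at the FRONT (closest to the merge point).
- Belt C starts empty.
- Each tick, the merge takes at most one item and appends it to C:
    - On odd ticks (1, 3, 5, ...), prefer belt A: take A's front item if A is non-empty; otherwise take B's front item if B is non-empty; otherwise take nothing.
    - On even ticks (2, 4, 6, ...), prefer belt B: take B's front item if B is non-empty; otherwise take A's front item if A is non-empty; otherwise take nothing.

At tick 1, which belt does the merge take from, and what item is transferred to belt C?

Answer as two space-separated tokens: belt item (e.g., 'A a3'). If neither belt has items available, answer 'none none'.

Tick 1: prefer A, take reel from A; A=[ingot] B=[iron,axle,tube,clip,grate] C=[reel]

Answer: A reel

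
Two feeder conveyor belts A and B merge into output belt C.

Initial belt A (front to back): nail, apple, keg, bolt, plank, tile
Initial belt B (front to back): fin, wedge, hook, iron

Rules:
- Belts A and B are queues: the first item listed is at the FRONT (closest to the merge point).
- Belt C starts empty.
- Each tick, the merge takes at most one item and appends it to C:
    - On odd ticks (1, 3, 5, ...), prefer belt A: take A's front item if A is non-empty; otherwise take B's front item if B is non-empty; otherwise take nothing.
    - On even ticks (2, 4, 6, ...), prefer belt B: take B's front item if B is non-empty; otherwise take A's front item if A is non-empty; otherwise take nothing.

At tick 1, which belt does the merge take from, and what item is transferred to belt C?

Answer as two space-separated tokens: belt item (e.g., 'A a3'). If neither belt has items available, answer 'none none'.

Tick 1: prefer A, take nail from A; A=[apple,keg,bolt,plank,tile] B=[fin,wedge,hook,iron] C=[nail]

Answer: A nail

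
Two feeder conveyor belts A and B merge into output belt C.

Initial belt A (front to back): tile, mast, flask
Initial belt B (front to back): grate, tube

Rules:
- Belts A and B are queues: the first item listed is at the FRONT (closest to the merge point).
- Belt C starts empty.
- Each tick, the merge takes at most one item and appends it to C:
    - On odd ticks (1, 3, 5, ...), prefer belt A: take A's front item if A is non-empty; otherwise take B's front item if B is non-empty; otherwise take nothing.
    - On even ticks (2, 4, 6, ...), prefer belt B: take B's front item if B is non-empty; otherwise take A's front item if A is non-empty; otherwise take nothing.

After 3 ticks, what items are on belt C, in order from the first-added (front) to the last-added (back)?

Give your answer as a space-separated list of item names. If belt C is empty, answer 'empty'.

Tick 1: prefer A, take tile from A; A=[mast,flask] B=[grate,tube] C=[tile]
Tick 2: prefer B, take grate from B; A=[mast,flask] B=[tube] C=[tile,grate]
Tick 3: prefer A, take mast from A; A=[flask] B=[tube] C=[tile,grate,mast]

Answer: tile grate mast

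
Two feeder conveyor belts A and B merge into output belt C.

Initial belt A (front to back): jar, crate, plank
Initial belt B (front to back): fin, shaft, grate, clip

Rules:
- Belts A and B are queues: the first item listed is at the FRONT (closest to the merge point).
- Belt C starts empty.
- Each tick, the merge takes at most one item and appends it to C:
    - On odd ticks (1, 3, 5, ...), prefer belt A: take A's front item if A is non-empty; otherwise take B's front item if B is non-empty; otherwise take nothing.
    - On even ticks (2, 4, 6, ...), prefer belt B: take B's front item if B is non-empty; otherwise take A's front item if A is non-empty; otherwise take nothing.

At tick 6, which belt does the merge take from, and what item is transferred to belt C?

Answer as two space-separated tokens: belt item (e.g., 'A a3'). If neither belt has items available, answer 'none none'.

Answer: B grate

Derivation:
Tick 1: prefer A, take jar from A; A=[crate,plank] B=[fin,shaft,grate,clip] C=[jar]
Tick 2: prefer B, take fin from B; A=[crate,plank] B=[shaft,grate,clip] C=[jar,fin]
Tick 3: prefer A, take crate from A; A=[plank] B=[shaft,grate,clip] C=[jar,fin,crate]
Tick 4: prefer B, take shaft from B; A=[plank] B=[grate,clip] C=[jar,fin,crate,shaft]
Tick 5: prefer A, take plank from A; A=[-] B=[grate,clip] C=[jar,fin,crate,shaft,plank]
Tick 6: prefer B, take grate from B; A=[-] B=[clip] C=[jar,fin,crate,shaft,plank,grate]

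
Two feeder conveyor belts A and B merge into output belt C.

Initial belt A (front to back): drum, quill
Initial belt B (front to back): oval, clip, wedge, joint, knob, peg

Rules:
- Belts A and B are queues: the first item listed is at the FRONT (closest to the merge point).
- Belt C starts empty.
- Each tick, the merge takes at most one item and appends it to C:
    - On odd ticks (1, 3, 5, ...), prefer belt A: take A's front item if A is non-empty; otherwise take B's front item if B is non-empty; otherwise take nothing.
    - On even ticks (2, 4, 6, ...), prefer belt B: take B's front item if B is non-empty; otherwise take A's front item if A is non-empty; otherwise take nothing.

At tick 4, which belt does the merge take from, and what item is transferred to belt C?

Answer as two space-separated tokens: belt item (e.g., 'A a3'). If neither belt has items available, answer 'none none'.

Tick 1: prefer A, take drum from A; A=[quill] B=[oval,clip,wedge,joint,knob,peg] C=[drum]
Tick 2: prefer B, take oval from B; A=[quill] B=[clip,wedge,joint,knob,peg] C=[drum,oval]
Tick 3: prefer A, take quill from A; A=[-] B=[clip,wedge,joint,knob,peg] C=[drum,oval,quill]
Tick 4: prefer B, take clip from B; A=[-] B=[wedge,joint,knob,peg] C=[drum,oval,quill,clip]

Answer: B clip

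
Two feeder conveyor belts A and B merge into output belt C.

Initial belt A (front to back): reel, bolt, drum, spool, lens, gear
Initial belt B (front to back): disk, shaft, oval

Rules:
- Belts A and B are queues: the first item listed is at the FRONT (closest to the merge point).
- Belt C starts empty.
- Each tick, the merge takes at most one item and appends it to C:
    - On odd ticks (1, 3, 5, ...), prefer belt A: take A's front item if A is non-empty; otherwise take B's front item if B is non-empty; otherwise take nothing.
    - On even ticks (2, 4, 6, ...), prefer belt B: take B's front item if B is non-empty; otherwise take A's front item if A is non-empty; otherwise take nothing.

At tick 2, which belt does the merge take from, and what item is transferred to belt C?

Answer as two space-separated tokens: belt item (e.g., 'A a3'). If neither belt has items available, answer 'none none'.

Tick 1: prefer A, take reel from A; A=[bolt,drum,spool,lens,gear] B=[disk,shaft,oval] C=[reel]
Tick 2: prefer B, take disk from B; A=[bolt,drum,spool,lens,gear] B=[shaft,oval] C=[reel,disk]

Answer: B disk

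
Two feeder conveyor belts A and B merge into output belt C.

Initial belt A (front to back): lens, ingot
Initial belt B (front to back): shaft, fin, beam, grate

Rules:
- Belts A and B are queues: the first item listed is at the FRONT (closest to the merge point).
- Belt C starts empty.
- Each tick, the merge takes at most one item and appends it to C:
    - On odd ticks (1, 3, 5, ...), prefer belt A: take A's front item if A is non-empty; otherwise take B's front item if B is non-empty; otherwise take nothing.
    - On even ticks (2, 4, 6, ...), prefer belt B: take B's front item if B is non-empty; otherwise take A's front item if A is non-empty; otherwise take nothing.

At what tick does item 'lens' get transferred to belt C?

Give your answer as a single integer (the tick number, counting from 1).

Tick 1: prefer A, take lens from A; A=[ingot] B=[shaft,fin,beam,grate] C=[lens]

Answer: 1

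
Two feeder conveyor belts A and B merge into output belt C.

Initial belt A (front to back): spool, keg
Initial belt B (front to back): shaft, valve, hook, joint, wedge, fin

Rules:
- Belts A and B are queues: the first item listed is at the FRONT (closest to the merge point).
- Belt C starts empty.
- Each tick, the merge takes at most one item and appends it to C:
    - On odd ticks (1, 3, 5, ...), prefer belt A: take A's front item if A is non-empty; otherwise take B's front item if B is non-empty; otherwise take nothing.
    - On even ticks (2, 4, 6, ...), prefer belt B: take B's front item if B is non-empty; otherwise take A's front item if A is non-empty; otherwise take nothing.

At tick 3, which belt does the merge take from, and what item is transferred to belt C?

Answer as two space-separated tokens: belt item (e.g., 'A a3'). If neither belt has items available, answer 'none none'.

Answer: A keg

Derivation:
Tick 1: prefer A, take spool from A; A=[keg] B=[shaft,valve,hook,joint,wedge,fin] C=[spool]
Tick 2: prefer B, take shaft from B; A=[keg] B=[valve,hook,joint,wedge,fin] C=[spool,shaft]
Tick 3: prefer A, take keg from A; A=[-] B=[valve,hook,joint,wedge,fin] C=[spool,shaft,keg]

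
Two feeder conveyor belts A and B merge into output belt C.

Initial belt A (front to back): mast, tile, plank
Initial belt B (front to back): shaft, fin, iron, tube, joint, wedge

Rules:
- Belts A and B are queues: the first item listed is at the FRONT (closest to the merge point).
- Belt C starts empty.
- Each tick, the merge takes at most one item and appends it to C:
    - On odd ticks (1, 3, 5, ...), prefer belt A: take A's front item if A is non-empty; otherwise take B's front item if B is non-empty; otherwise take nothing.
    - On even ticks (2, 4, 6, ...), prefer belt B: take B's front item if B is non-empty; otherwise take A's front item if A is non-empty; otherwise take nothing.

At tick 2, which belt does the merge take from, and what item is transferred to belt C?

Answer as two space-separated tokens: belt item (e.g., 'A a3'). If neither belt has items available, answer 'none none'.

Answer: B shaft

Derivation:
Tick 1: prefer A, take mast from A; A=[tile,plank] B=[shaft,fin,iron,tube,joint,wedge] C=[mast]
Tick 2: prefer B, take shaft from B; A=[tile,plank] B=[fin,iron,tube,joint,wedge] C=[mast,shaft]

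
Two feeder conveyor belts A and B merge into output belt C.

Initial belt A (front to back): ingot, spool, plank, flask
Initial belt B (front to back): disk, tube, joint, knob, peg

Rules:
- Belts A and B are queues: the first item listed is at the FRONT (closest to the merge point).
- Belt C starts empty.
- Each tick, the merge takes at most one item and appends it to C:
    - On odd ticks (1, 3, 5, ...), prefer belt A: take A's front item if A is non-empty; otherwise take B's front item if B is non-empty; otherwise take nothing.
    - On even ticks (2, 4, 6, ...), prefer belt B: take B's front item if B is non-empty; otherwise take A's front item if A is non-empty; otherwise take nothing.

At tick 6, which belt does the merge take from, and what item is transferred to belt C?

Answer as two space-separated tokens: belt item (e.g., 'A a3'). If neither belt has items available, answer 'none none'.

Answer: B joint

Derivation:
Tick 1: prefer A, take ingot from A; A=[spool,plank,flask] B=[disk,tube,joint,knob,peg] C=[ingot]
Tick 2: prefer B, take disk from B; A=[spool,plank,flask] B=[tube,joint,knob,peg] C=[ingot,disk]
Tick 3: prefer A, take spool from A; A=[plank,flask] B=[tube,joint,knob,peg] C=[ingot,disk,spool]
Tick 4: prefer B, take tube from B; A=[plank,flask] B=[joint,knob,peg] C=[ingot,disk,spool,tube]
Tick 5: prefer A, take plank from A; A=[flask] B=[joint,knob,peg] C=[ingot,disk,spool,tube,plank]
Tick 6: prefer B, take joint from B; A=[flask] B=[knob,peg] C=[ingot,disk,spool,tube,plank,joint]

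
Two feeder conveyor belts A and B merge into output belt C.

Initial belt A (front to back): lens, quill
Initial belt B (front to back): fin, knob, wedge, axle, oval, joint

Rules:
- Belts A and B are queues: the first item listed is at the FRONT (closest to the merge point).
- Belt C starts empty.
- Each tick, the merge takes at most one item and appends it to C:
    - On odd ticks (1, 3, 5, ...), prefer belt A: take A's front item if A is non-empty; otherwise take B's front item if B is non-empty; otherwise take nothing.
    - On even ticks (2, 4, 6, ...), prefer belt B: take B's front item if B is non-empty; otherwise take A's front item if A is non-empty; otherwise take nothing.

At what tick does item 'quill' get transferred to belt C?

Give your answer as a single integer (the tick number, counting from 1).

Tick 1: prefer A, take lens from A; A=[quill] B=[fin,knob,wedge,axle,oval,joint] C=[lens]
Tick 2: prefer B, take fin from B; A=[quill] B=[knob,wedge,axle,oval,joint] C=[lens,fin]
Tick 3: prefer A, take quill from A; A=[-] B=[knob,wedge,axle,oval,joint] C=[lens,fin,quill]

Answer: 3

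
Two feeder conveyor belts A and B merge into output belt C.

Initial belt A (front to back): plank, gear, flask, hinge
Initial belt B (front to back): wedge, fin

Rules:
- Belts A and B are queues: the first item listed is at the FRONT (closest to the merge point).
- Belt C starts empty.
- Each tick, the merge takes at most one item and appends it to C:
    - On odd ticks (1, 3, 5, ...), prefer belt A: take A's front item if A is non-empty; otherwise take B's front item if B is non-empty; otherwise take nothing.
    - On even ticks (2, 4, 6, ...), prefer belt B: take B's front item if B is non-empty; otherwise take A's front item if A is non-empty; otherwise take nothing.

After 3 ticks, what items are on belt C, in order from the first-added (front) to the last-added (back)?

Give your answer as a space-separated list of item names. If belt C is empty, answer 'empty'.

Answer: plank wedge gear

Derivation:
Tick 1: prefer A, take plank from A; A=[gear,flask,hinge] B=[wedge,fin] C=[plank]
Tick 2: prefer B, take wedge from B; A=[gear,flask,hinge] B=[fin] C=[plank,wedge]
Tick 3: prefer A, take gear from A; A=[flask,hinge] B=[fin] C=[plank,wedge,gear]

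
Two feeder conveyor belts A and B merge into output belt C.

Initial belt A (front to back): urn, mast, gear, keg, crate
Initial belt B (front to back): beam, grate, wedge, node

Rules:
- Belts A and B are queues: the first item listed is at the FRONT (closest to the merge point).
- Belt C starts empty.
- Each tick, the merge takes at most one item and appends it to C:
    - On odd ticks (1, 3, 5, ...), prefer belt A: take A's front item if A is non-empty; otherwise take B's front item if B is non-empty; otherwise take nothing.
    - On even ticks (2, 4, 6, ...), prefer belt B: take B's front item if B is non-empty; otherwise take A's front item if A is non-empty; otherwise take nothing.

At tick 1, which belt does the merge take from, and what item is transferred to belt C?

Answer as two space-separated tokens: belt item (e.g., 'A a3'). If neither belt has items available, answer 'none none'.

Answer: A urn

Derivation:
Tick 1: prefer A, take urn from A; A=[mast,gear,keg,crate] B=[beam,grate,wedge,node] C=[urn]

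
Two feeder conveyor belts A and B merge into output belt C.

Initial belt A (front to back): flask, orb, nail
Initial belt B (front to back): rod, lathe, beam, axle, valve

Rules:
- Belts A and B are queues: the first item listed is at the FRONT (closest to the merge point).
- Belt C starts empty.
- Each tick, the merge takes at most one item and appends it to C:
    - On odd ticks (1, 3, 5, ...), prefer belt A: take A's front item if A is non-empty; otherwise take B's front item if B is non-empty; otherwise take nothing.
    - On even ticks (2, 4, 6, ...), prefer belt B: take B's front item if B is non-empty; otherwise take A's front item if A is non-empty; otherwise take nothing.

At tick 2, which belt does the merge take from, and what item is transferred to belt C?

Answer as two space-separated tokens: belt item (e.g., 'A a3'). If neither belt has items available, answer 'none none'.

Tick 1: prefer A, take flask from A; A=[orb,nail] B=[rod,lathe,beam,axle,valve] C=[flask]
Tick 2: prefer B, take rod from B; A=[orb,nail] B=[lathe,beam,axle,valve] C=[flask,rod]

Answer: B rod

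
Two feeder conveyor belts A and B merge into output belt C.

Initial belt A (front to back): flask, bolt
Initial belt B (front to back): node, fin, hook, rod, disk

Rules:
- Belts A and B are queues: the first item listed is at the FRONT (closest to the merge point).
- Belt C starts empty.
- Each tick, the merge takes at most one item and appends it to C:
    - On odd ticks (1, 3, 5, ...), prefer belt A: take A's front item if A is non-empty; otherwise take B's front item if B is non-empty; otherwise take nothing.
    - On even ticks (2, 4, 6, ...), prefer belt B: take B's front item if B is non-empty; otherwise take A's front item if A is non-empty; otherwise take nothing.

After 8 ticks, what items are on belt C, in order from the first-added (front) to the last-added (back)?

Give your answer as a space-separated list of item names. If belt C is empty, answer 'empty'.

Tick 1: prefer A, take flask from A; A=[bolt] B=[node,fin,hook,rod,disk] C=[flask]
Tick 2: prefer B, take node from B; A=[bolt] B=[fin,hook,rod,disk] C=[flask,node]
Tick 3: prefer A, take bolt from A; A=[-] B=[fin,hook,rod,disk] C=[flask,node,bolt]
Tick 4: prefer B, take fin from B; A=[-] B=[hook,rod,disk] C=[flask,node,bolt,fin]
Tick 5: prefer A, take hook from B; A=[-] B=[rod,disk] C=[flask,node,bolt,fin,hook]
Tick 6: prefer B, take rod from B; A=[-] B=[disk] C=[flask,node,bolt,fin,hook,rod]
Tick 7: prefer A, take disk from B; A=[-] B=[-] C=[flask,node,bolt,fin,hook,rod,disk]
Tick 8: prefer B, both empty, nothing taken; A=[-] B=[-] C=[flask,node,bolt,fin,hook,rod,disk]

Answer: flask node bolt fin hook rod disk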